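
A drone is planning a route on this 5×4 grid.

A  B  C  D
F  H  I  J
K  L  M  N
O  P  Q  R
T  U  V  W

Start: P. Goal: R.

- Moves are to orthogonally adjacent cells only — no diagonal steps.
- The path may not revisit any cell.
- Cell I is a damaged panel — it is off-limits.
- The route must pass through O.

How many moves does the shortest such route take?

6

Any route passes through O somewhere between P and R. Summing Manhattan distances along the two legs (P → O → R) gives a lower bound of 1 + 3 = 4 moves.
The shortest route satisfying every rule uses 6 moves: P → O → K → L → M → Q → R.
The no-revisit rule (legs can't share cells) pushes the minimum above the 4-move bound; an exhaustive check rules out every length from 4 to 5, leaving 6 as the minimum.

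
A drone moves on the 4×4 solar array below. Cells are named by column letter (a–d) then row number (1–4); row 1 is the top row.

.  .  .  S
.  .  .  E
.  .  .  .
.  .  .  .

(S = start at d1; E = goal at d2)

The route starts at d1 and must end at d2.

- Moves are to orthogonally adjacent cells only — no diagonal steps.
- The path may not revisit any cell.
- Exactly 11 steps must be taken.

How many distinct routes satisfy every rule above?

Need simple routes of exactly 11 moves from d1 to d2 (Manhattan distance 1, so 5 moves are spent on a detour and 5 undoing it).
Branch systematically from the start, pruning whenever the remaining move budget drops below the Manhattan distance to d2 or differs from it in parity. Every completion starts via c1: 40 (no valid completion starts via d2).
That gives 40 routes.

40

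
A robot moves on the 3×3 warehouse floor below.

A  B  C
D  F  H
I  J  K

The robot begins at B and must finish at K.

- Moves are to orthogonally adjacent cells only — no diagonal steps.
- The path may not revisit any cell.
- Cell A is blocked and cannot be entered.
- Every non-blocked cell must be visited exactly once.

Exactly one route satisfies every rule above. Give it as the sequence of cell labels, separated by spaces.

Need to visit all 8 open cells exactly once, starting at B and ending at K.
Cell I has only two open neighbours (D and J), so the path must pass straight through it: one of those is the cell it's entered from and the other is where it exits.
Route from B: right to C, down to H, 2× left (reaching D), down to I, 2× right (reaching K) — 7 moves in all.
Check: all 8 open cells covered.

B C H F D I J K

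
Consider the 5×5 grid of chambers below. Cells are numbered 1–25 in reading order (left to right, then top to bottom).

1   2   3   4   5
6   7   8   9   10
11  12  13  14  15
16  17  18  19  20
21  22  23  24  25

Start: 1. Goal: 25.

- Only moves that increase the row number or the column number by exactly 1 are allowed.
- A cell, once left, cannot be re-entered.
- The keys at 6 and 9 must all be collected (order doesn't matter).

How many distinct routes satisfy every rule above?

A right/down-only route from 1 to 25 makes exactly 4 down-moves and 4 right-moves in some order.
With no other constraints that would be C(8,4) = 70 routes.
A monotone route can only reach the required cells in the order 6, 9, so split there and multiply the segment counts: 1→6: 1; 6→9: 1; 9→25: 4; product = 4.
That gives 4 routes.

4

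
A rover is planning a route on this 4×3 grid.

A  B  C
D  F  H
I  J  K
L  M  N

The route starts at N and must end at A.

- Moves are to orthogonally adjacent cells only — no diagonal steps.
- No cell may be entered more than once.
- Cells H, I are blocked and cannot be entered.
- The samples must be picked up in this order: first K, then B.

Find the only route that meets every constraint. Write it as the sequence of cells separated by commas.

N, K, J, F, B, A

The waypoints must appear in the order K, B, with no cell reused.
Route from N: up 1 to K, left 1 to J, up 2 to B, left 1 to A — 5 moves in all.
Check: order respected (K at step 1, B at step 4).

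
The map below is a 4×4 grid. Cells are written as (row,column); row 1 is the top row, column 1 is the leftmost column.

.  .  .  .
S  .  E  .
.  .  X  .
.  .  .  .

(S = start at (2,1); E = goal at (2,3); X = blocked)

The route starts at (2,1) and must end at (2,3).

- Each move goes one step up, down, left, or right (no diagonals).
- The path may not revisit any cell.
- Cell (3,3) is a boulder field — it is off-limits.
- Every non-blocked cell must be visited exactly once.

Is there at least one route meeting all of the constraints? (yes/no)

One route that works: (2,1) → (1,1) → (1,2) → (2,2) → (3,2) → (3,1) → (4,1) → (4,2) → (4,3) → (4,4) → (3,4) → (2,4) → (1,4) → (1,3) → (2,3).

yes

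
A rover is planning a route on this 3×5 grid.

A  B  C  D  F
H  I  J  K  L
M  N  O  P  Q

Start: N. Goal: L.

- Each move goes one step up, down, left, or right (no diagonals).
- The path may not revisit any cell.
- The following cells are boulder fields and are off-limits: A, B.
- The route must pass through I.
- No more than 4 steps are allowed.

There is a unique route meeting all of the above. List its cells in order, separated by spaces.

The 4-move cap with required stops at I leaves no slack for detours.
Route from N: up to I, 3× right (reaching L) — 4 moves in all.
Check: all required cells visited; 4 ≤ 4 moves.

N I J K L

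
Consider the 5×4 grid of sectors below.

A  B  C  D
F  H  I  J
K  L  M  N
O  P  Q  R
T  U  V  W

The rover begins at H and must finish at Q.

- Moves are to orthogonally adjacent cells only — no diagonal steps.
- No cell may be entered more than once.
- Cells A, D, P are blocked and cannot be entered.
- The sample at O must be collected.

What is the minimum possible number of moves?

Any route passes through O somewhere between H and Q. Summing Manhattan distances along the two legs (H → O → Q) gives a lower bound of 3 + 2 = 5 moves.
That bound ignores the blocked cells. Measuring each leg by the fewest moves that actually steer around them (H→O: 3; O→Q: 4) raises the lower bound to 7.
A route of 7 moves exists: H → L → K → O → T → U → V → Q.
Since 7 matches that lower bound, it is optimal.

7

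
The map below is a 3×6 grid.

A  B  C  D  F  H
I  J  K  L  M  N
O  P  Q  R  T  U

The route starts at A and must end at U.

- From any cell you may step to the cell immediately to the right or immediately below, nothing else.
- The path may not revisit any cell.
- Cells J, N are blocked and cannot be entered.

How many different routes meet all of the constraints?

7

A right/down-only route from A to U makes exactly 2 down-moves and 5 right-moves in some order.
With no other constraints that would be C(7,2) = 21 routes.
Subtract routes through each blocked cell (inclusion–exclusion for overlaps): − through J: 10 − through N: 6 + through J&N: 2 → 7.
That gives 7 routes.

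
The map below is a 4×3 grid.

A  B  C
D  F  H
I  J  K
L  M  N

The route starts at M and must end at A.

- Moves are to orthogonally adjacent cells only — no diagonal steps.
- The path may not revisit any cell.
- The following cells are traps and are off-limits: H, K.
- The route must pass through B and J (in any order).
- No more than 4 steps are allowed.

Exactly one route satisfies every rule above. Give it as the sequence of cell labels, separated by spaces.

Any route must reach B and J and still end at A within 4 moves, so the order of the required stops is forced.
Route from M: 3× up (reaching B), left to A — 4 moves in all.
Check: all required cells visited; 4 ≤ 4 moves.

M J F B A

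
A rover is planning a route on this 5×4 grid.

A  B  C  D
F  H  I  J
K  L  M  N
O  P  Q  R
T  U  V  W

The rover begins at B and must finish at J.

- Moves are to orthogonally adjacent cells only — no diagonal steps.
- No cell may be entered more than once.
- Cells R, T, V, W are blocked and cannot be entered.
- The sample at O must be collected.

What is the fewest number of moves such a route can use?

Any route passes through O somewhere between B and J. Summing Manhattan distances along the two legs (B → O → J) gives a lower bound of 4 + 5 = 9 moves.
A route of 9 moves achieves this: B → H → L → K → O → P → Q → M → I → J.
Since 9 matches the lower bound, it is optimal.

9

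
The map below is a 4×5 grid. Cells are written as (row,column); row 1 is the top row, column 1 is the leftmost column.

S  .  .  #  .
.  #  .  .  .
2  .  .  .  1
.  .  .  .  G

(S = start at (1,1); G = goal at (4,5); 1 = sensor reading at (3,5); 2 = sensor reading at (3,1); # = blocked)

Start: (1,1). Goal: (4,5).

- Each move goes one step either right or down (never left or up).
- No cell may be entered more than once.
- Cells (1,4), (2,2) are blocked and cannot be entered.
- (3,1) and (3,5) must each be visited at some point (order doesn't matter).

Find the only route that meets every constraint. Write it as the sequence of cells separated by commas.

(1,1), (2,1), (3,1), (3,2), (3,3), (3,4), (3,5), (4,5)

Moves only go right or down, so the column and row indices never decrease.
Route from (1,1): down 2 to (3,1), right 4 to (3,5), down 1 to (4,5) — 7 moves in all.
Check: all required cells visited.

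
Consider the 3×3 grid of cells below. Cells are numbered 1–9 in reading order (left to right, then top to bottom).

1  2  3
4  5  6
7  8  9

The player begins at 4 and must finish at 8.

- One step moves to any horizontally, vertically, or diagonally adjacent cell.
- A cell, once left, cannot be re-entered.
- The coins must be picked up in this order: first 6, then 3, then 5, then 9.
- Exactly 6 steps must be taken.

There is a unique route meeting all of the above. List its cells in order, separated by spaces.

The waypoints must appear in the order 6, 3, 5, 9, with no cell reused.
Route from 4: up-right 1 to 2, down-right 1 to 6, up 1 to 3, down-left 1 to 5, down-right 1 to 9, left 1 to 8 — 6 moves in all.
Check: order respected (6 at step 2, 3 at step 3, 5 at step 4, 9 at step 5); 6 moves as required.

4 2 6 3 5 9 8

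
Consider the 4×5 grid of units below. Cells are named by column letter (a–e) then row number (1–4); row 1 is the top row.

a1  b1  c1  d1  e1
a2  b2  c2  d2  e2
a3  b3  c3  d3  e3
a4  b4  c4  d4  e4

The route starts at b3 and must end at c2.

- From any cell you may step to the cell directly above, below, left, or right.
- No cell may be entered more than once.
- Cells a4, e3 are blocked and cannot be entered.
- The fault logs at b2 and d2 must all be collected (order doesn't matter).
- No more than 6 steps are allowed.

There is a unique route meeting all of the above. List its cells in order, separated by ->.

The 6-move cap with required stops at b2, d2 leaves no slack for detours.
Route from b3: up 2 to b1, right 2 to d1, down 1 to d2, left 1 to c2 — 6 moves in all.
Check: all required cells visited; 6 ≤ 6 moves.

b3 -> b2 -> b1 -> c1 -> d1 -> d2 -> c2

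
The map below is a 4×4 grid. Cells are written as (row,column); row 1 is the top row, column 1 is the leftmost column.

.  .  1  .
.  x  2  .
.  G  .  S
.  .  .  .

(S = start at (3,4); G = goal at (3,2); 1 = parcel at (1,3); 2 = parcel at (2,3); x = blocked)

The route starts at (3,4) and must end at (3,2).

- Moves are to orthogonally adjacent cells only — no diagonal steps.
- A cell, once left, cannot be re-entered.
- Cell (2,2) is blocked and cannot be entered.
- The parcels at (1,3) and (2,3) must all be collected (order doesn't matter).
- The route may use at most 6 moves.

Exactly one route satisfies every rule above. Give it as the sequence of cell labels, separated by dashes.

Any route must reach (1,3) and (2,3) and still end at (3,2) within 6 moves, so the order of the required stops is forced.
Route from (3,4): up 2 to (1,4), left 1 to (1,3), down 2 to (3,3), left 1 to (3,2) — 6 moves in all.
Check: all required cells visited; 6 ≤ 6 moves.

(3,4) - (2,4) - (1,4) - (1,3) - (2,3) - (3,3) - (3,2)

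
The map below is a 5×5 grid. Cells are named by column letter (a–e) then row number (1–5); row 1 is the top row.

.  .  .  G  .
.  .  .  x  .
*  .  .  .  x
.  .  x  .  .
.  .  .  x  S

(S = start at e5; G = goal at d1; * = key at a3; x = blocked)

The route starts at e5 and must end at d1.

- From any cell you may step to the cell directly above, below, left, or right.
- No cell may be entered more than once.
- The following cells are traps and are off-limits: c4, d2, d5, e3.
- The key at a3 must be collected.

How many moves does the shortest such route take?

Any route passes through a3 somewhere between e5 and d1. Summing Manhattan distances along the two legs (e5 → a3 → d1) gives a lower bound of 6 + 5 = 11 moves.
A route of 11 moves achieves this: e5 → e4 → d4 → d3 → c3 → b3 → a3 → a2 → a1 → b1 → c1 → d1.
Since 11 matches the lower bound, it is optimal.

11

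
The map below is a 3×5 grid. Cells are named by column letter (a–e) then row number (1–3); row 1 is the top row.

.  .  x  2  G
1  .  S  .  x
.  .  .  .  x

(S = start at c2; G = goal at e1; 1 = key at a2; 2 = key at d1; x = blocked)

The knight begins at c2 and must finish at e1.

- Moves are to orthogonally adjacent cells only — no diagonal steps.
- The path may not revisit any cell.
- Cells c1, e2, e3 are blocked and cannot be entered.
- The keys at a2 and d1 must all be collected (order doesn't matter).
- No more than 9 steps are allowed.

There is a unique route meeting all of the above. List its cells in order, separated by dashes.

c2 - b2 - a2 - a3 - b3 - c3 - d3 - d2 - d1 - e1

The budget equals the shortest possible length, so every move has to be on a shortest route through the required cells.
Route from c2: left 2 to a2, down 1 to a3, right 3 to d3, up 2 to d1, right 1 to e1 — 9 moves in all.
Check: all required cells visited; 9 ≤ 9 moves.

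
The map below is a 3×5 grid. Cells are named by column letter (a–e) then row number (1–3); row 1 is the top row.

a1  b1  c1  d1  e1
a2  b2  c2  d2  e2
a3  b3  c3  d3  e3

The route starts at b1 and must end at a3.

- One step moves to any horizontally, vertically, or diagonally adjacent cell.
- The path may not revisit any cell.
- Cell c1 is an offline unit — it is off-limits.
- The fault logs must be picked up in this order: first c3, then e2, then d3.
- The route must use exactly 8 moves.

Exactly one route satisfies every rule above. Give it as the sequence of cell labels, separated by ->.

b1 -> b2 -> c3 -> d2 -> e2 -> d3 -> c2 -> b3 -> a3

The waypoints must appear in the order c3, e2, d3, with no cell reused.
Route from b1: down to b2, down-right to c3, up-right to d2, right to e2, down-left to d3, up-left to c2, down-left to b3, left to a3 — 8 moves in all.
Check: order respected (c3 at step 2, e2 at step 4, d3 at step 5); 8 moves as required.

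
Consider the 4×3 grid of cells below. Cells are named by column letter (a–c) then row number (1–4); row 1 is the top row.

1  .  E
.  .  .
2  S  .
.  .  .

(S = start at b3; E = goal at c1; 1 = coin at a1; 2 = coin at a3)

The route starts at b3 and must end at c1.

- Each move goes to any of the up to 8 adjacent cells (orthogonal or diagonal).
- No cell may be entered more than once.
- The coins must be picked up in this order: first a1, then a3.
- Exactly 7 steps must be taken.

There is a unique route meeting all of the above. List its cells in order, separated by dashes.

The waypoints must appear in the order a1, a3, with no cell reused.
Route from b3: up-right to c2, up-left to b1, left to a1, 2× down (reaching a3), 2× up-right (reaching c1) — 7 moves in all.
Check: order respected (1 at step 3, 2 at step 5); 7 moves as required.

b3 - c2 - b1 - a1 - a2 - a3 - b2 - c1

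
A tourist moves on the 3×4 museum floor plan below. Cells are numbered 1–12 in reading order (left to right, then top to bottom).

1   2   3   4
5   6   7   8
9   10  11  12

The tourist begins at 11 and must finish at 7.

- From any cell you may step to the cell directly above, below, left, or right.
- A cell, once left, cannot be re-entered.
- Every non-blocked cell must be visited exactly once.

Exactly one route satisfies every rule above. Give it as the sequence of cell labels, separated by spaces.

11 12 8 4 3 2 1 5 9 10 6 7

Need to visit all 12 open cells exactly once, starting at 11 and ending at 7.
Cell 1 has only two open neighbours (5 and 2), so the path must pass straight through it: one of those is the cell it's entered from and the other is where it exits.
Route from 11: right 1 to 12, up 2 to 4, left 3 to 1, down 2 to 9, right 1 to 10, up 1 to 6, right 1 to 7 — 11 moves in all.
Check: all 12 open cells covered.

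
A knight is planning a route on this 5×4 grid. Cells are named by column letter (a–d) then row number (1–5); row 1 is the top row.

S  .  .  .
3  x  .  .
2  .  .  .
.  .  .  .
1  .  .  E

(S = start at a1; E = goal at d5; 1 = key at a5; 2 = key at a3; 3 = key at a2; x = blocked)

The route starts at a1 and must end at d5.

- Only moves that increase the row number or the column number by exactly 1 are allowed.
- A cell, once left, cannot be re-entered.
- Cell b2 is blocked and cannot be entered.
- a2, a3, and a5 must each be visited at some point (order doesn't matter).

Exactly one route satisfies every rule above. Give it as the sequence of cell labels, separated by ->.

a1 -> a2 -> a3 -> a4 -> a5 -> b5 -> c5 -> d5

Moves only go right or down, so the column and row indices never decrease.
Route from a1: down 4 to a5, right 3 to d5 — 7 moves in all.
Check: all required cells visited.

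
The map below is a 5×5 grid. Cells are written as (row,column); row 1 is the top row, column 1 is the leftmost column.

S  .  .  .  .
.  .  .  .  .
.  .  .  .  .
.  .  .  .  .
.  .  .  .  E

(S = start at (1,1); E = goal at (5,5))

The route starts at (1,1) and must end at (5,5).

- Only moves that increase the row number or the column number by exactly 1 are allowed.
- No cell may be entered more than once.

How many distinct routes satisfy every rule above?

A right/down-only route from (1,1) to (5,5) makes exactly 4 down-moves and 4 right-moves in some order.
With no other constraints that would be C(8,4) = 70 routes.
That gives 70 routes.

70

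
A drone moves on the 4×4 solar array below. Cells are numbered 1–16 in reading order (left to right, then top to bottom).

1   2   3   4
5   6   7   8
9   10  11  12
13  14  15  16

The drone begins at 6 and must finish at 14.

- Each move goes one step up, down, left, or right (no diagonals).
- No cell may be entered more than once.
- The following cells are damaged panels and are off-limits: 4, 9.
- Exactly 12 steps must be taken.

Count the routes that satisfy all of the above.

1

Need simple routes of exactly 12 moves from 6 to 14 (Manhattan distance 2, so 5 moves are spent on a detour and 5 undoing it).
Enumerating: 6 5 1 2 3 7 8 12 16 15 11 10 14.
That gives 1 route.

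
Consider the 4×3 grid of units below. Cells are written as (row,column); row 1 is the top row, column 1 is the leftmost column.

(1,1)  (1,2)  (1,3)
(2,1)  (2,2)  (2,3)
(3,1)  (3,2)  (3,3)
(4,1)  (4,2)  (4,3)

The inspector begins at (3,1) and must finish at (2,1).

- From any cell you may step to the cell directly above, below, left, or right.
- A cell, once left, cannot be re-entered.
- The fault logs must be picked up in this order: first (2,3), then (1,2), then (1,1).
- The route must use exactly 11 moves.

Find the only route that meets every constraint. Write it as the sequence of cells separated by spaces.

(3,1) (4,1) (4,2) (4,3) (3,3) (3,2) (2,2) (2,3) (1,3) (1,2) (1,1) (2,1)

The waypoints must appear in the order (2,3), (1,2), (1,1), with no cell reused.
Route from (3,1): down 1 to (4,1), right 2 to (4,3), up 1 to (3,3), left 1 to (3,2), up 1 to (2,2), right 1 to (2,3), up 1 to (1,3), left 2 to (1,1), down 1 to (2,1) — 11 moves in all.
Check: order respected ((2,3) at step 7, (1,2) at step 9, (1,1) at step 10); 11 moves as required.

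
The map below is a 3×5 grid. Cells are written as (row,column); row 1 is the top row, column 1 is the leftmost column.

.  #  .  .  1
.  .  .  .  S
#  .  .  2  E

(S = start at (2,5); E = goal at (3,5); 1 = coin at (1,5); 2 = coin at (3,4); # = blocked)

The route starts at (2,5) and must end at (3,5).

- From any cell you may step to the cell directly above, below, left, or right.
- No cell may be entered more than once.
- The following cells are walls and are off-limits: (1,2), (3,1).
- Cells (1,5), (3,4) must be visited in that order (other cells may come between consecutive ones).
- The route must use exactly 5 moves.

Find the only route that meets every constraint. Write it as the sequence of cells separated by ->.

The waypoints must appear in the order (1,5), (3,4), with no cell reused.
Route from (2,5): up 1 to (1,5), left 1 to (1,4), down 2 to (3,4), right 1 to (3,5) — 5 moves in all.
Check: order respected (1 at step 1, 2 at step 4); 5 moves as required.

(2,5) -> (1,5) -> (1,4) -> (2,4) -> (3,4) -> (3,5)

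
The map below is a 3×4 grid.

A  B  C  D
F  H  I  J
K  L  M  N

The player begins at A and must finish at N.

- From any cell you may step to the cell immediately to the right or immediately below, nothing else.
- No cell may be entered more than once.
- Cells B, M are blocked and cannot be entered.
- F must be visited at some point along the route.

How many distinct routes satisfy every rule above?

A right/down-only route from A to N makes exactly 2 down-moves and 3 right-moves in some order.
With no other constraints that would be C(5,2) = 10 routes.
Split at F and multiply the segment counts (each segment already excludes blocked cells): A→F: 1; F→N: 1; product = 1.
That gives 1 route.

1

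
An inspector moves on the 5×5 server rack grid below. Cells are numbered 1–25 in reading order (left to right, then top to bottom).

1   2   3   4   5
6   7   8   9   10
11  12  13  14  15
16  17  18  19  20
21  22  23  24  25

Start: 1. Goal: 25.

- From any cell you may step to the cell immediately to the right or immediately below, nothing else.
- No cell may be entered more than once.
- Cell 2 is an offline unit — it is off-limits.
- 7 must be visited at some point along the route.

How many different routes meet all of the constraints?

A right/down-only route from 1 to 25 makes exactly 4 down-moves and 4 right-moves in some order.
With no other constraints that would be C(8,4) = 70 routes.
Split at 7 and multiply the segment counts (each segment already excludes blocked cells): 1→7: 1; 7→25: 20; product = 20.
That gives 20 routes.

20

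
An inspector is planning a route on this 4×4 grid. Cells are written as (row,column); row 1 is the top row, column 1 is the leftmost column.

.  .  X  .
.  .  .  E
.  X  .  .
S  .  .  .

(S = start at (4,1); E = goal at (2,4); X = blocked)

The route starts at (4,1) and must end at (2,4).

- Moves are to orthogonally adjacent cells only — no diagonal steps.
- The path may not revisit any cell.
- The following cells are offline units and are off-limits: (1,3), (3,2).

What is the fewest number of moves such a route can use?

The Manhattan distance from (4,1) to (2,4) is |4−2| + |1−4| = 5, so at least 5 moves are needed.
A route of 5 moves achieves this: (4,1) → (3,1) → (2,1) → (2,2) → (2,3) → (2,4).
Since 5 matches the lower bound, it is optimal.

5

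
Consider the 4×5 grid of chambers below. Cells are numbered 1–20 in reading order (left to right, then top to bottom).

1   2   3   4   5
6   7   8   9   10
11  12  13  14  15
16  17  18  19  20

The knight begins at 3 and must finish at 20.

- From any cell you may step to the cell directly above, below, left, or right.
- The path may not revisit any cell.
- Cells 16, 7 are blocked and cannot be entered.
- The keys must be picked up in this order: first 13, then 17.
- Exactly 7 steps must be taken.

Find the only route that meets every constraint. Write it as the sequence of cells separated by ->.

The waypoints must appear in the order 13, 17, with no cell reused.
Route from 3: down 2 to 13, left 1 to 12, down 1 to 17, right 3 to 20 — 7 moves in all.
Check: order respected (13 at step 2, 17 at step 4); 7 moves as required.

3 -> 8 -> 13 -> 12 -> 17 -> 18 -> 19 -> 20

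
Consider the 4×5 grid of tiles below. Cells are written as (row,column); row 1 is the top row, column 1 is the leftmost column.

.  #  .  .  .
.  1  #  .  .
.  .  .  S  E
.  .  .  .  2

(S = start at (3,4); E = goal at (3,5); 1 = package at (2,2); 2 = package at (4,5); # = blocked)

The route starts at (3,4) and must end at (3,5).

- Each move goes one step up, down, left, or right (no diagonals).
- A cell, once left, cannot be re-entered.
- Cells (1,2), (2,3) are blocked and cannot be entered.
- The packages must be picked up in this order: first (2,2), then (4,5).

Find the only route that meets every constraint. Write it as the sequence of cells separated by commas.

The waypoints must appear in the order (2,2), (4,5), with no cell reused.
Route from (3,4): left 2 to (3,2), up 1 to (2,2), left 1 to (2,1), down 2 to (4,1), right 4 to (4,5), up 1 to (3,5) — 11 moves in all.
Check: order respected (1 at step 3, 2 at step 10).

(3,4), (3,3), (3,2), (2,2), (2,1), (3,1), (4,1), (4,2), (4,3), (4,4), (4,5), (3,5)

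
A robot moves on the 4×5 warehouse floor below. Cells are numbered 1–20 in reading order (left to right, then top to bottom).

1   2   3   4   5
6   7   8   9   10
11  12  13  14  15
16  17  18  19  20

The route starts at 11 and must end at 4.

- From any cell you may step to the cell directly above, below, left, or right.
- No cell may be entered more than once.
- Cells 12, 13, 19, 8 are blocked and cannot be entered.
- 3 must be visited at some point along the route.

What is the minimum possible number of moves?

5

Any route passes through 3 somewhere between 11 and 4. Summing Manhattan distances along the two legs (11 → 3 → 4) gives a lower bound of 4 + 1 = 5 moves.
A route of 5 moves achieves this: 11 → 6 → 1 → 2 → 3 → 4.
Since 5 matches the lower bound, it is optimal.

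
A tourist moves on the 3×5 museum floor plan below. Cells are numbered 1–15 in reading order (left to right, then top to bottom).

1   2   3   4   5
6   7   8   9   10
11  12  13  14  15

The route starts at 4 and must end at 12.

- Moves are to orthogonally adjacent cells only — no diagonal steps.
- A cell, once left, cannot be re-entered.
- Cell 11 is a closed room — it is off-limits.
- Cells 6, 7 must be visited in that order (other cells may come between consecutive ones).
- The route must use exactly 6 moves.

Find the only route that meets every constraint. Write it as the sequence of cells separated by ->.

The waypoints must appear in the order 6, 7, with no cell reused.
Route from 4: left 3 to 1, down 1 to 6, right 1 to 7, down 1 to 12 — 6 moves in all.
Check: order respected (6 at step 4, 7 at step 5); 6 moves as required.

4 -> 3 -> 2 -> 1 -> 6 -> 7 -> 12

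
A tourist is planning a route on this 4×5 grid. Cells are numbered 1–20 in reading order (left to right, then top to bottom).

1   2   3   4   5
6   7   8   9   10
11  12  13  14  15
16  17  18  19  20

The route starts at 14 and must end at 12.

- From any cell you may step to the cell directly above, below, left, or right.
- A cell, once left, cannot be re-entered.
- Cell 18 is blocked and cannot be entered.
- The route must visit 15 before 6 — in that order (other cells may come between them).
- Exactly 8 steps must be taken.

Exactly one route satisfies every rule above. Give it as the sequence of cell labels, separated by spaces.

The waypoints must appear in the order 15, 6, with no cell reused.
Route from 14: right to 15, up to 10, 4× left (reaching 6), down to 11, right to 12 — 8 moves in all.
Check: order respected (15 at step 1, 6 at step 6); 8 moves as required.

14 15 10 9 8 7 6 11 12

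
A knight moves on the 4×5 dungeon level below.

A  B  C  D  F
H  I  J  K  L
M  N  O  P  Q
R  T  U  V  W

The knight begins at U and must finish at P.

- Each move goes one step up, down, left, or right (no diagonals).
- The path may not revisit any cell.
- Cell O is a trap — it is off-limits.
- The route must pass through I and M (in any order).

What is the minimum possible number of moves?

8

Any route passes through I and M in some order between U and P. Summing Manhattan distances along each leg and taking the cheapest ordering (U → M → I → P) gives a lower bound of 3 + 2 + 3 = 8 moves.
A route of 8 moves achieves this: U → T → N → M → H → I → J → K → P.
Since 8 matches the lower bound, it is optimal.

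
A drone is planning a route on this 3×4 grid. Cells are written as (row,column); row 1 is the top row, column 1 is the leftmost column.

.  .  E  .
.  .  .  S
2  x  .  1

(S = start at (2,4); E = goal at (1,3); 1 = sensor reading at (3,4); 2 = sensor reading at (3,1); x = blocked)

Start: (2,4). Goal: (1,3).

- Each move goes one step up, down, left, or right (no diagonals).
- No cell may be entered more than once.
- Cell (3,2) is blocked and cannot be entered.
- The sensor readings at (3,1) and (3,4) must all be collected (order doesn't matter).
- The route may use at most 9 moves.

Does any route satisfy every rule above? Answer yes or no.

(3,1) must be visited but has only one open neighbour ((2,1)), and it is neither the start nor the goal — the route would have to enter and leave through (2,1), re-entering it.

no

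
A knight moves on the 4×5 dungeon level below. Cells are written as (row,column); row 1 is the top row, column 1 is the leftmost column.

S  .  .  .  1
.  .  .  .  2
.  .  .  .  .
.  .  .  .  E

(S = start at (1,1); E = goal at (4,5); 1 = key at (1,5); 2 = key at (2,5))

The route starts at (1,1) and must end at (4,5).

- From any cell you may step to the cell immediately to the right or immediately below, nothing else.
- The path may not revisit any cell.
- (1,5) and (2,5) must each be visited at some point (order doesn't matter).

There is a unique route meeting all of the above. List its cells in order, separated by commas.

Moves only go right or down, so the column and row indices never decrease.
Route from (1,1): right 4 to (1,5), down 3 to (4,5) — 7 moves in all.
Check: all required cells visited.

(1,1), (1,2), (1,3), (1,4), (1,5), (2,5), (3,5), (4,5)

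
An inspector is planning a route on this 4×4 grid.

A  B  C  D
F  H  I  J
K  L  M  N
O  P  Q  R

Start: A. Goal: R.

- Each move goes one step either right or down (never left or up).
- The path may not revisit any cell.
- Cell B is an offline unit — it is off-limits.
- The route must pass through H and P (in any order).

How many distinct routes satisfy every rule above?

1

A right/down-only route from A to R makes exactly 3 down-moves and 3 right-moves in some order.
With no other constraints that would be C(6,3) = 20 routes.
A monotone route can only reach the required cells in the order H, P, so split there and multiply the segment counts (each segment already excludes blocked cells): A→H: 1; H→P: 1; P→R: 1; product = 1.
That gives 1 route.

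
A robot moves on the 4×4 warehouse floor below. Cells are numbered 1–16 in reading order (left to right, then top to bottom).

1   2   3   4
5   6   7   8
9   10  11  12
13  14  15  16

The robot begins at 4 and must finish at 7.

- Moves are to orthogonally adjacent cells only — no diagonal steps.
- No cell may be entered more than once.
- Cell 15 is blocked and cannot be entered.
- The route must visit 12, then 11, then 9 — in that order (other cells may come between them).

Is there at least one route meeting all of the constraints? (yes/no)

One route that works: 4 → 8 → 12 → 11 → 10 → 9 → 5 → 6 → 7.

yes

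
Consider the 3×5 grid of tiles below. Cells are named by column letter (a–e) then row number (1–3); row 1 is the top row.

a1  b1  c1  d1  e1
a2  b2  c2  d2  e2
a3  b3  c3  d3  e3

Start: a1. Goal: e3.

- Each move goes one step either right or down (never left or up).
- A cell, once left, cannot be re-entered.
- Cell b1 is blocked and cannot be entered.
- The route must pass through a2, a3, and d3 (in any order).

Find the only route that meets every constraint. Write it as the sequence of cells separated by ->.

Moves only go right or down, so the column and row indices never decrease.
Route from a1: down 2 to a3, right 4 to e3 — 6 moves in all.
Check: all required cells visited.

a1 -> a2 -> a3 -> b3 -> c3 -> d3 -> e3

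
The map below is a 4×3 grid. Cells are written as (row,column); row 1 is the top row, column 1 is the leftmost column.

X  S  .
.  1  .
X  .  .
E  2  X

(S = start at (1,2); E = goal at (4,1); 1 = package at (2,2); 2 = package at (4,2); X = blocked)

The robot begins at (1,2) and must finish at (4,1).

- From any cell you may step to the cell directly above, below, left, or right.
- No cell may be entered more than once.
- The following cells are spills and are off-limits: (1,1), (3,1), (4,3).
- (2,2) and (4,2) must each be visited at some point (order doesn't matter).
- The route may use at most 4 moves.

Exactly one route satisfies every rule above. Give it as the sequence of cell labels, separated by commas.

(1,2), (2,2), (3,2), (4,2), (4,1)

The 4-move cap with required stops at (2,2), (4,2) leaves no slack for detours.
Route from (1,2): 3× down (reaching (4,2)), left to (4,1) — 4 moves in all.
Check: all required cells visited; 4 ≤ 4 moves.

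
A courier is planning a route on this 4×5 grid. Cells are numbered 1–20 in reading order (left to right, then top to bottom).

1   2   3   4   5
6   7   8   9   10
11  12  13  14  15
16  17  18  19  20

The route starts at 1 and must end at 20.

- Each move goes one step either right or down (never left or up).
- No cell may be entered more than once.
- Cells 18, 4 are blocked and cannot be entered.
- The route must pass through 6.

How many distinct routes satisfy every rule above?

A right/down-only route from 1 to 20 makes exactly 3 down-moves and 4 right-moves in some order.
With no other constraints that would be C(7,3) = 35 routes.
Split at 6 and multiply the segment counts (each segment already excludes blocked cells): 1→6: 1; 6→20: 9; product = 9.
That gives 9 routes.

9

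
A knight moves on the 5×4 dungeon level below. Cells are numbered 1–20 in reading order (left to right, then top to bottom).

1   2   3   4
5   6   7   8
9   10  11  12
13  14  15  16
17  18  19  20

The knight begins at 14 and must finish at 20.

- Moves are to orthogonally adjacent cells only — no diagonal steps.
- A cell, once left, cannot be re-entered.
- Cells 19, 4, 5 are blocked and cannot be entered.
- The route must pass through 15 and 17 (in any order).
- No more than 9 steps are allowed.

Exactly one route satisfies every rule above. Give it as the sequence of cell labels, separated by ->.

The budget equals the shortest possible length, so every move has to be on a shortest route through the required cells.
Route from 14: down 1 to 18, left 1 to 17, up 2 to 9, right 2 to 11, down 1 to 15, right 1 to 16, down 1 to 20 — 9 moves in all.
Check: all required cells visited; 9 ≤ 9 moves.

14 -> 18 -> 17 -> 13 -> 9 -> 10 -> 11 -> 15 -> 16 -> 20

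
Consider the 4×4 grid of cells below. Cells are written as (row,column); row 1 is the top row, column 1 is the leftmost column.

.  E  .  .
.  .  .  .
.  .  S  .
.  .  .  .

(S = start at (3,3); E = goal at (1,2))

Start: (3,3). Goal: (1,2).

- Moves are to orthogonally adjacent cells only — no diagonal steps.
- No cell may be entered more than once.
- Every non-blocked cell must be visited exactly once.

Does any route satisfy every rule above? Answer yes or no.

One route that works: (3,3) → (2,3) → (1,3) → (1,4) → (2,4) → (3,4) → (4,4) → (4,3) → (4,2) → (4,1) → (3,1) → (3,2) → (2,2) → (2,1) → (1,1) → (1,2).

yes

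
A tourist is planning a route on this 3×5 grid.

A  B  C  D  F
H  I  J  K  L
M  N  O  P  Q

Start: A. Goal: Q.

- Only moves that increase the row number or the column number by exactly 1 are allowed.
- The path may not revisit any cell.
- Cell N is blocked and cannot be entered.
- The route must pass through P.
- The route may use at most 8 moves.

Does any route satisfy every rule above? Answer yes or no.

One route that works: A → H → I → J → O → P → Q.

yes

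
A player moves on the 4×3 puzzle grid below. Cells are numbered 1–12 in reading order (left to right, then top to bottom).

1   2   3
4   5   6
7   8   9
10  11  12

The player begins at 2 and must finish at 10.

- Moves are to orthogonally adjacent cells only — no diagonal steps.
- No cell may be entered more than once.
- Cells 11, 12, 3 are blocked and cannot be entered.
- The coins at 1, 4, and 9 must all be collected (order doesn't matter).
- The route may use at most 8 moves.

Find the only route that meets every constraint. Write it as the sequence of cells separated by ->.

2 -> 1 -> 4 -> 5 -> 6 -> 9 -> 8 -> 7 -> 10

Any route must reach 1, 4, and 9 and still end at 10 within 8 moves, so the order of the required stops is forced.
Route from 2: left 1 to 1, down 1 to 4, right 2 to 6, down 1 to 9, left 2 to 7, down 1 to 10 — 8 moves in all.
Check: all required cells visited; 8 ≤ 8 moves.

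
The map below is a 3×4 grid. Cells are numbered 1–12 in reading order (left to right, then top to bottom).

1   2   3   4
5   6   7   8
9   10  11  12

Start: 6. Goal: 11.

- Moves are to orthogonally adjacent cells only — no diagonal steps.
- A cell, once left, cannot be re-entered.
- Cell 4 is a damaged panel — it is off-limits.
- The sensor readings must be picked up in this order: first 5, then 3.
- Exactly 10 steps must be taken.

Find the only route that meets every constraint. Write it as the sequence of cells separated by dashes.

The waypoints must appear in the order 5, 3, with no cell reused.
Route from 6: down to 10, left to 9, 2× up (reaching 1), 2× right (reaching 3), down to 7, right to 8, down to 12, left to 11 — 10 moves in all.
Check: order respected (5 at step 3, 3 at step 6); 10 moves as required.

6 - 10 - 9 - 5 - 1 - 2 - 3 - 7 - 8 - 12 - 11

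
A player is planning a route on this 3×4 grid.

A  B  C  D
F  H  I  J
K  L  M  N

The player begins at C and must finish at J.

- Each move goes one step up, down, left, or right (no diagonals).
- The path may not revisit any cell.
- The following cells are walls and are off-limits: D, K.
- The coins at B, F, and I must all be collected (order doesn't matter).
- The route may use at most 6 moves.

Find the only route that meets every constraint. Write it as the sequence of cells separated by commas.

C, B, A, F, H, I, J

The budget equals the shortest possible length, so every move has to be on a shortest route through the required cells.
Route from C: left 2 to A, down 1 to F, right 3 to J — 6 moves in all.
Check: all required cells visited; 6 ≤ 6 moves.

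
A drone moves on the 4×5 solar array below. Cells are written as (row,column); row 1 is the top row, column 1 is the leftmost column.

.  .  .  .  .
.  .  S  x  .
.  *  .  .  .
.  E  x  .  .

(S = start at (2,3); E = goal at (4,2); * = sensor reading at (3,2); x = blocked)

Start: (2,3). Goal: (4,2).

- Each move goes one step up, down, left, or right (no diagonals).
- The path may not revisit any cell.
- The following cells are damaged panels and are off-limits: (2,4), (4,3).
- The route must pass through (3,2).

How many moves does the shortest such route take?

Any route passes through (3,2) somewhere between (2,3) and (4,2). Summing Manhattan distances along the two legs ((2,3) → (3,2) → (4,2)) gives a lower bound of 2 + 1 = 3 moves.
A route of 3 moves achieves this: (2,3) → (3,3) → (3,2) → (4,2).
Since 3 matches the lower bound, it is optimal.

3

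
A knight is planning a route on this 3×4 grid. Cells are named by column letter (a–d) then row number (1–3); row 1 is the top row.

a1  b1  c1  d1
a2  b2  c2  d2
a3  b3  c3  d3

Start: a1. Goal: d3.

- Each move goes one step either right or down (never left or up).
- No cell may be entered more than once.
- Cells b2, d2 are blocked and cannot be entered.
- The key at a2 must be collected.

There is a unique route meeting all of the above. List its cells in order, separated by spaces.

a1 a2 a3 b3 c3 d3

Moves only go right or down, so the column and row indices never decrease.
Route from a1: 2× down (reaching a3), 3× right (reaching d3) — 5 moves in all.
Check: all required cells visited.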